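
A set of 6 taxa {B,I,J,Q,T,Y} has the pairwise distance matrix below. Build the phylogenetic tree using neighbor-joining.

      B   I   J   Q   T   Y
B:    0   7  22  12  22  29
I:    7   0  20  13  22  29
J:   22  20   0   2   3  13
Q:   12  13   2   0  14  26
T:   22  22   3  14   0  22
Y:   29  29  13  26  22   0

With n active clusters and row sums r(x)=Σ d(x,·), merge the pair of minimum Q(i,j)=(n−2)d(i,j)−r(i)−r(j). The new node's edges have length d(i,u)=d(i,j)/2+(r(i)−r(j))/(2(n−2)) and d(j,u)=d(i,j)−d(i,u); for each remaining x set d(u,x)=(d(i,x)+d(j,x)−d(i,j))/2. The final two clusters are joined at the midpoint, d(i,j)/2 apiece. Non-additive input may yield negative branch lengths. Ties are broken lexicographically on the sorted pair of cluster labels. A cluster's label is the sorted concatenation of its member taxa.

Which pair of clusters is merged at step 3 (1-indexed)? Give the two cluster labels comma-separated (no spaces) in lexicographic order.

1. join B+I (d=7, Q=-155) ⇒ BI; edges |B|=29/8, |I|=27/8
  updated: d(BI,J)=35/2, d(BI,Q)=9, d(BI,T)=37/2, d(BI,Y)=51/2
2. join BI+Q (d=9, Q=-189/2) ⇒ BIQ; edges |BI|=31/4, |Q|=5/4
  updated: d(BIQ,J)=21/4, d(BIQ,T)=47/4, d(BIQ,Y)=85/4
3. join BIQ+Y (d=85/4, Q=-52) ⇒ BIQY; edges |BIQ|=49/8, |Y|=121/8
  updated: d(BIQY,J)=-3/2, d(BIQY,T)=25/4
4. join BIQY+J (d=-3/2, Q=-31/4) ⇒ BIJQY; edges |BIQY|=7/8, |J|=-19/8
  updated: d(BIJQY,T)=43/8
5. join BIJQY+T (d=43/8) ⇒ BIJQTY; edges |BIJQY|=43/16, |T|=43/16
final tree: (((((B:29/8,I:27/8):31/4,Q:5/4):49/8,Y:121/8):7/8,J:-19/8):43/16,T:43/16)
total length: 329/8

BIQ,Y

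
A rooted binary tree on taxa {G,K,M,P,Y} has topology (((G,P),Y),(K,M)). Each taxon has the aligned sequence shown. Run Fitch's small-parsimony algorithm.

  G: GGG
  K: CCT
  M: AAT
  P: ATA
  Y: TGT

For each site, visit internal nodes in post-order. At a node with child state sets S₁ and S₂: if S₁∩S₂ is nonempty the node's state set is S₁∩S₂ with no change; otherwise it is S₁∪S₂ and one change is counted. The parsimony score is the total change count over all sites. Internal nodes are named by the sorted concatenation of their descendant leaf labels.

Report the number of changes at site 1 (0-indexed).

[col 0] GP: children G:{G}, P:{A} ∪→ {A,G}; cost 1
[col 0] GPY: children GP:{A,G}, Y:{T} ∪→ {A,G,T}; cost 1
[col 0] KM: children K:{C}, M:{A} ∪→ {A,C}; cost 1
[col 0] GKMPY: children GPY:{A,G,T}, KM:{A,C} ∩→ {A}; cost 0
[col 1] GP: children G:{G}, P:{T} ∪→ {G,T}; cost 1
[col 1] GPY: children GP:{G,T}, Y:{G} ∩→ {G}; cost 0
[col 1] KM: children K:{C}, M:{A} ∪→ {A,C}; cost 1
[col 1] GKMPY: children GPY:{G}, KM:{A,C} ∪→ {A,C,G}; cost 1
[col 2] GP: children G:{G}, P:{A} ∪→ {A,G}; cost 1
[col 2] GPY: children GP:{A,G}, Y:{T} ∪→ {A,G,T}; cost 1
[col 2] KM: children K:{T}, M:{T} ∩→ {T}; cost 0
[col 2] GKMPY: children GPY:{A,G,T}, KM:{T} ∩→ {T}; cost 0
per-site changes: [3, 3, 2]; total = 8

3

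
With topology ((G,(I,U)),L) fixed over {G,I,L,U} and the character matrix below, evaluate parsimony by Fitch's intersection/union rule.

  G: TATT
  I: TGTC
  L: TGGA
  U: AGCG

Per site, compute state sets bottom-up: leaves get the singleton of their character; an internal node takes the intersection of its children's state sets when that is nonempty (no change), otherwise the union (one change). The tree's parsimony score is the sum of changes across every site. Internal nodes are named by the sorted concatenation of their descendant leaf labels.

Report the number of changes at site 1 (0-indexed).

1

[col 0] IU: children I:{T}, U:{A} ∪→ {A,T}; cost 1
[col 0] GIU: children G:{T}, IU:{A,T} ∩→ {T}; cost 0
[col 0] GILU: children GIU:{T}, L:{T} ∩→ {T}; cost 0
[col 1] IU: children I:{G}, U:{G} ∩→ {G}; cost 0
[col 1] GIU: children G:{A}, IU:{G} ∪→ {A,G}; cost 1
[col 1] GILU: children GIU:{A,G}, L:{G} ∩→ {G}; cost 0
[col 2] IU: children I:{T}, U:{C} ∪→ {C,T}; cost 1
[col 2] GIU: children G:{T}, IU:{C,T} ∩→ {T}; cost 0
[col 2] GILU: children GIU:{T}, L:{G} ∪→ {G,T}; cost 1
[col 3] IU: children I:{C}, U:{G} ∪→ {C,G}; cost 1
[col 3] GIU: children G:{T}, IU:{C,G} ∪→ {C,G,T}; cost 1
[col 3] GILU: children GIU:{C,G,T}, L:{A} ∪→ {A,C,G,T}; cost 1
per-site changes: [1, 1, 2, 3]; total = 7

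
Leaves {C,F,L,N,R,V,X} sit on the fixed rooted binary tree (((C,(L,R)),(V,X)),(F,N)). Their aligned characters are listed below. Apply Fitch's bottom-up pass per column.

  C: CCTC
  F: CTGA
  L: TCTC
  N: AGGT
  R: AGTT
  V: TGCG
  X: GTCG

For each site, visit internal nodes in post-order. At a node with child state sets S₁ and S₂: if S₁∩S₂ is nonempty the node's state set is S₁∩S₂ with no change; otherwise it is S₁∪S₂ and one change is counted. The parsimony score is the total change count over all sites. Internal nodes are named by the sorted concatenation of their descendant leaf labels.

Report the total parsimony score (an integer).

[col 0] LR: children L:{T}, R:{A} ∪→ {A,T}; cost 1
[col 0] CLR: children C:{C}, LR:{A,T} ∪→ {A,C,T}; cost 1
[col 0] VX: children V:{T}, X:{G} ∪→ {G,T}; cost 1
[col 0] CLRVX: children CLR:{A,C,T}, VX:{G,T} ∩→ {T}; cost 0
[col 0] FN: children F:{C}, N:{A} ∪→ {A,C}; cost 1
[col 0] CFLNRVX: children CLRVX:{T}, FN:{A,C} ∪→ {A,C,T}; cost 1
[col 1] LR: children L:{C}, R:{G} ∪→ {C,G}; cost 1
[col 1] CLR: children C:{C}, LR:{C,G} ∩→ {C}; cost 0
[col 1] VX: children V:{G}, X:{T} ∪→ {G,T}; cost 1
[col 1] CLRVX: children CLR:{C}, VX:{G,T} ∪→ {C,G,T}; cost 1
[col 1] FN: children F:{T}, N:{G} ∪→ {G,T}; cost 1
[col 1] CFLNRVX: children CLRVX:{C,G,T}, FN:{G,T} ∩→ {G,T}; cost 0
[col 2] LR: children L:{T}, R:{T} ∩→ {T}; cost 0
[col 2] CLR: children C:{T}, LR:{T} ∩→ {T}; cost 0
[col 2] VX: children V:{C}, X:{C} ∩→ {C}; cost 0
[col 2] CLRVX: children CLR:{T}, VX:{C} ∪→ {C,T}; cost 1
[col 2] FN: children F:{G}, N:{G} ∩→ {G}; cost 0
[col 2] CFLNRVX: children CLRVX:{C,T}, FN:{G} ∪→ {C,G,T}; cost 1
[col 3] LR: children L:{C}, R:{T} ∪→ {C,T}; cost 1
[col 3] CLR: children C:{C}, LR:{C,T} ∩→ {C}; cost 0
[col 3] VX: children V:{G}, X:{G} ∩→ {G}; cost 0
[col 3] CLRVX: children CLR:{C}, VX:{G} ∪→ {C,G}; cost 1
[col 3] FN: children F:{A}, N:{T} ∪→ {A,T}; cost 1
[col 3] CFLNRVX: children CLRVX:{C,G}, FN:{A,T} ∪→ {A,C,G,T}; cost 1
per-site changes: [5, 4, 2, 4]; total = 15

15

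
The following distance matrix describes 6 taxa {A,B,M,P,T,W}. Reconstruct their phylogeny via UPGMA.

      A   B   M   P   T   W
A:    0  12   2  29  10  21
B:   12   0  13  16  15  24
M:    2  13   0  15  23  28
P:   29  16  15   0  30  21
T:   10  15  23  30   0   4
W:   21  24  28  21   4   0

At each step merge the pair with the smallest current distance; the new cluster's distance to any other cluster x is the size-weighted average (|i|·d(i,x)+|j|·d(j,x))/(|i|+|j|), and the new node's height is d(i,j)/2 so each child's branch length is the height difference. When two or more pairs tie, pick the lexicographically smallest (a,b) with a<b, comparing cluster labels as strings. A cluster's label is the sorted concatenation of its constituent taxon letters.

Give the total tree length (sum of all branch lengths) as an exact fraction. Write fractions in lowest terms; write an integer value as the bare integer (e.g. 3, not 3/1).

163/4

iteration 1: select A,M (d=2); attach at lengths (1, 1); label the merged cluster AM
  updated: d(AM,B)=25/2, d(AM,P)=22, d(AM,T)=33/2, d(AM,W)=49/2
iteration 2: select T,W (d=4); attach at lengths (2, 2); label the merged cluster TW
  updated: d(AM,TW)=41/2, d(B,TW)=39/2, d(P,TW)=51/2
iteration 3: select AM,B (d=25/2); attach at lengths (21/4, 25/4); label the merged cluster ABM
  updated: d(ABM,P)=20, d(ABM,TW)=121/6
iteration 4: select ABM,P (d=20); attach at lengths (15/4, 10); label the merged cluster ABMP
  updated: d(ABMP,TW)=43/2
iteration 5: select ABMP,TW (d=43/2); attach at lengths (3/4, 35/4); label the merged cluster ABMPTW
final tree: ((((A:1,M:1):21/4,B:25/4):15/4,P:10):3/4,(T:2,W:2):35/4)
total length: 163/4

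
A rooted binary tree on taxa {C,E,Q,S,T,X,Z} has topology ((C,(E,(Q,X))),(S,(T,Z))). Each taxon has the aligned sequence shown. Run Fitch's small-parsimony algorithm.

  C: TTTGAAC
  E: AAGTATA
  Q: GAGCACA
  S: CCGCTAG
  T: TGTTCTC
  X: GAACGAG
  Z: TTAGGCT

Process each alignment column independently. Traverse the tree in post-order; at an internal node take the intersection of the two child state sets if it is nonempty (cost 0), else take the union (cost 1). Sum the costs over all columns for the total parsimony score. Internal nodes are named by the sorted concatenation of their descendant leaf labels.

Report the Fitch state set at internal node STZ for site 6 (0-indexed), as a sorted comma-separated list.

C,G,T

[col 0] QX: children Q:{G}, X:{G} ∩→ {G}; cost 0
[col 0] EQX: children E:{A}, QX:{G} ∪→ {A,G}; cost 1
[col 0] CEQX: children C:{T}, EQX:{A,G} ∪→ {A,G,T}; cost 1
[col 0] TZ: children T:{T}, Z:{T} ∩→ {T}; cost 0
[col 0] STZ: children S:{C}, TZ:{T} ∪→ {C,T}; cost 1
[col 0] CEQSTXZ: children CEQX:{A,G,T}, STZ:{C,T} ∩→ {T}; cost 0
[col 1] QX: children Q:{A}, X:{A} ∩→ {A}; cost 0
[col 1] EQX: children E:{A}, QX:{A} ∩→ {A}; cost 0
[col 1] CEQX: children C:{T}, EQX:{A} ∪→ {A,T}; cost 1
[col 1] TZ: children T:{G}, Z:{T} ∪→ {G,T}; cost 1
[col 1] STZ: children S:{C}, TZ:{G,T} ∪→ {C,G,T}; cost 1
[col 1] CEQSTXZ: children CEQX:{A,T}, STZ:{C,G,T} ∩→ {T}; cost 0
[col 2] QX: children Q:{G}, X:{A} ∪→ {A,G}; cost 1
[col 2] EQX: children E:{G}, QX:{A,G} ∩→ {G}; cost 0
[col 2] CEQX: children C:{T}, EQX:{G} ∪→ {G,T}; cost 1
[col 2] TZ: children T:{T}, Z:{A} ∪→ {A,T}; cost 1
[col 2] STZ: children S:{G}, TZ:{A,T} ∪→ {A,G,T}; cost 1
[col 2] CEQSTXZ: children CEQX:{G,T}, STZ:{A,G,T} ∩→ {G,T}; cost 0
[col 3] QX: children Q:{C}, X:{C} ∩→ {C}; cost 0
[col 3] EQX: children E:{T}, QX:{C} ∪→ {C,T}; cost 1
[col 3] CEQX: children C:{G}, EQX:{C,T} ∪→ {C,G,T}; cost 1
[col 3] TZ: children T:{T}, Z:{G} ∪→ {G,T}; cost 1
[col 3] STZ: children S:{C}, TZ:{G,T} ∪→ {C,G,T}; cost 1
[col 3] CEQSTXZ: children CEQX:{C,G,T}, STZ:{C,G,T} ∩→ {C,G,T}; cost 0
[col 4] QX: children Q:{A}, X:{G} ∪→ {A,G}; cost 1
[col 4] EQX: children E:{A}, QX:{A,G} ∩→ {A}; cost 0
[col 4] CEQX: children C:{A}, EQX:{A} ∩→ {A}; cost 0
[col 4] TZ: children T:{C}, Z:{G} ∪→ {C,G}; cost 1
[col 4] STZ: children S:{T}, TZ:{C,G} ∪→ {C,G,T}; cost 1
[col 4] CEQSTXZ: children CEQX:{A}, STZ:{C,G,T} ∪→ {A,C,G,T}; cost 1
[col 5] QX: children Q:{C}, X:{A} ∪→ {A,C}; cost 1
[col 5] EQX: children E:{T}, QX:{A,C} ∪→ {A,C,T}; cost 1
[col 5] CEQX: children C:{A}, EQX:{A,C,T} ∩→ {A}; cost 0
[col 5] TZ: children T:{T}, Z:{C} ∪→ {C,T}; cost 1
[col 5] STZ: children S:{A}, TZ:{C,T} ∪→ {A,C,T}; cost 1
[col 5] CEQSTXZ: children CEQX:{A}, STZ:{A,C,T} ∩→ {A}; cost 0
[col 6] QX: children Q:{A}, X:{G} ∪→ {A,G}; cost 1
[col 6] EQX: children E:{A}, QX:{A,G} ∩→ {A}; cost 0
[col 6] CEQX: children C:{C}, EQX:{A} ∪→ {A,C}; cost 1
[col 6] TZ: children T:{C}, Z:{T} ∪→ {C,T}; cost 1
[col 6] STZ: children S:{G}, TZ:{C,T} ∪→ {C,G,T}; cost 1
[col 6] CEQSTXZ: children CEQX:{A,C}, STZ:{C,G,T} ∩→ {C}; cost 0
per-site changes: [3, 3, 4, 4, 4, 4, 4]; total = 26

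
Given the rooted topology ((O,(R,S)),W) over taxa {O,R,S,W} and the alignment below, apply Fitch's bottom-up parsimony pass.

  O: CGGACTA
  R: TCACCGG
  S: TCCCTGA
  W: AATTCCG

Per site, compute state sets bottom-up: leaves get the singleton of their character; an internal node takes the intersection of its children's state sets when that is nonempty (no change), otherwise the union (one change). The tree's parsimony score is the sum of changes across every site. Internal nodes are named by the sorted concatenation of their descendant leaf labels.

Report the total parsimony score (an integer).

14

[col 0] RS: children R:{T}, S:{T} ∩→ {T}; cost 0
[col 0] ORS: children O:{C}, RS:{T} ∪→ {C,T}; cost 1
[col 0] ORSW: children ORS:{C,T}, W:{A} ∪→ {A,C,T}; cost 1
[col 1] RS: children R:{C}, S:{C} ∩→ {C}; cost 0
[col 1] ORS: children O:{G}, RS:{C} ∪→ {C,G}; cost 1
[col 1] ORSW: children ORS:{C,G}, W:{A} ∪→ {A,C,G}; cost 1
[col 2] RS: children R:{A}, S:{C} ∪→ {A,C}; cost 1
[col 2] ORS: children O:{G}, RS:{A,C} ∪→ {A,C,G}; cost 1
[col 2] ORSW: children ORS:{A,C,G}, W:{T} ∪→ {A,C,G,T}; cost 1
[col 3] RS: children R:{C}, S:{C} ∩→ {C}; cost 0
[col 3] ORS: children O:{A}, RS:{C} ∪→ {A,C}; cost 1
[col 3] ORSW: children ORS:{A,C}, W:{T} ∪→ {A,C,T}; cost 1
[col 4] RS: children R:{C}, S:{T} ∪→ {C,T}; cost 1
[col 4] ORS: children O:{C}, RS:{C,T} ∩→ {C}; cost 0
[col 4] ORSW: children ORS:{C}, W:{C} ∩→ {C}; cost 0
[col 5] RS: children R:{G}, S:{G} ∩→ {G}; cost 0
[col 5] ORS: children O:{T}, RS:{G} ∪→ {G,T}; cost 1
[col 5] ORSW: children ORS:{G,T}, W:{C} ∪→ {C,G,T}; cost 1
[col 6] RS: children R:{G}, S:{A} ∪→ {A,G}; cost 1
[col 6] ORS: children O:{A}, RS:{A,G} ∩→ {A}; cost 0
[col 6] ORSW: children ORS:{A}, W:{G} ∪→ {A,G}; cost 1
per-site changes: [2, 2, 3, 2, 1, 2, 2]; total = 14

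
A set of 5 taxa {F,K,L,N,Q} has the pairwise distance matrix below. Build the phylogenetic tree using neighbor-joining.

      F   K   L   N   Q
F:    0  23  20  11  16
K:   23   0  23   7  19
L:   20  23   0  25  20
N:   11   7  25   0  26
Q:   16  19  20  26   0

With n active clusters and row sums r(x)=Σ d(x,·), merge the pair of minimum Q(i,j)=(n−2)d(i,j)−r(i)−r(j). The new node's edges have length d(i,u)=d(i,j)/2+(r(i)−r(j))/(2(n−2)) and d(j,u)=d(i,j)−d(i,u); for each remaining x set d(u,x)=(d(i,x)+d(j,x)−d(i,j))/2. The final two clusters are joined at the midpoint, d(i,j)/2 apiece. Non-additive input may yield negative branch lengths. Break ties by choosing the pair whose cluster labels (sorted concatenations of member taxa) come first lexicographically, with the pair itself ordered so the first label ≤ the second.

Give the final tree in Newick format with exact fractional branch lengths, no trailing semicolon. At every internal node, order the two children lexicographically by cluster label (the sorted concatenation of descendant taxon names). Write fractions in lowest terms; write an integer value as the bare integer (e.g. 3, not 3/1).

iteration 1: select K,N (d=7, Q=-120); attach at lengths (4, 3); label the merged cluster KN
  updated: d(F,KN)=27/2, d(KN,L)=41/2, d(KN,Q)=19
iteration 2: select F,KN (d=27/2, Q=-151/2); attach at lengths (47/8, 61/8); label the merged cluster FKN
  updated: d(FKN,L)=27/2, d(FKN,Q)=43/4
iteration 3: select FKN,L (d=27/2, Q=-177/4); attach at lengths (17/8, 91/8); label the merged cluster FKLN
  updated: d(FKLN,Q)=69/8
iteration 4: select FKLN,Q (d=69/8); attach at lengths (69/16, 69/16); label the merged cluster FKLNQ
final tree: (((F:47/8,(K:4,N:3):61/8):17/8,L:91/8):69/16,Q:69/16)
total length: 341/8

(((F:47/8,(K:4,N:3):61/8):17/8,L:91/8):69/16,Q:69/16)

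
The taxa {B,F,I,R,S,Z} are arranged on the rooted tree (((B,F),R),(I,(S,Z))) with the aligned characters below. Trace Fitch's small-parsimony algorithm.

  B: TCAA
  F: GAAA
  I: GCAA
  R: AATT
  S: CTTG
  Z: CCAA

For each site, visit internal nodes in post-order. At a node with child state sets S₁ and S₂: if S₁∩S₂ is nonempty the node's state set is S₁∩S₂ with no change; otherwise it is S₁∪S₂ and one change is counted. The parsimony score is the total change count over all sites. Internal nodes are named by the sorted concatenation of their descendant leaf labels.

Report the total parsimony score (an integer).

10

site 0, node BF: B={T} ∪ F={G} → {G,T} (+1)
site 0, node BFR: BF={G,T} ∪ R={A} → {A,G,T} (+1)
site 0, node SZ: S={C} ∩ Z={C} → {C} (+0)
site 0, node ISZ: I={G} ∪ SZ={C} → {C,G} (+1)
site 0, node BFIRSZ: BFR={A,G,T} ∩ ISZ={C,G} → {G} (+0)
site 1, node BF: B={C} ∪ F={A} → {A,C} (+1)
site 1, node BFR: BF={A,C} ∩ R={A} → {A} (+0)
site 1, node SZ: S={T} ∪ Z={C} → {C,T} (+1)
site 1, node ISZ: I={C} ∩ SZ={C,T} → {C} (+0)
site 1, node BFIRSZ: BFR={A} ∪ ISZ={C} → {A,C} (+1)
site 2, node BF: B={A} ∩ F={A} → {A} (+0)
site 2, node BFR: BF={A} ∪ R={T} → {A,T} (+1)
site 2, node SZ: S={T} ∪ Z={A} → {A,T} (+1)
site 2, node ISZ: I={A} ∩ SZ={A,T} → {A} (+0)
site 2, node BFIRSZ: BFR={A,T} ∩ ISZ={A} → {A} (+0)
site 3, node BF: B={A} ∩ F={A} → {A} (+0)
site 3, node BFR: BF={A} ∪ R={T} → {A,T} (+1)
site 3, node SZ: S={G} ∪ Z={A} → {A,G} (+1)
site 3, node ISZ: I={A} ∩ SZ={A,G} → {A} (+0)
site 3, node BFIRSZ: BFR={A,T} ∩ ISZ={A} → {A} (+0)
per-site changes: [3, 3, 2, 2]; total = 10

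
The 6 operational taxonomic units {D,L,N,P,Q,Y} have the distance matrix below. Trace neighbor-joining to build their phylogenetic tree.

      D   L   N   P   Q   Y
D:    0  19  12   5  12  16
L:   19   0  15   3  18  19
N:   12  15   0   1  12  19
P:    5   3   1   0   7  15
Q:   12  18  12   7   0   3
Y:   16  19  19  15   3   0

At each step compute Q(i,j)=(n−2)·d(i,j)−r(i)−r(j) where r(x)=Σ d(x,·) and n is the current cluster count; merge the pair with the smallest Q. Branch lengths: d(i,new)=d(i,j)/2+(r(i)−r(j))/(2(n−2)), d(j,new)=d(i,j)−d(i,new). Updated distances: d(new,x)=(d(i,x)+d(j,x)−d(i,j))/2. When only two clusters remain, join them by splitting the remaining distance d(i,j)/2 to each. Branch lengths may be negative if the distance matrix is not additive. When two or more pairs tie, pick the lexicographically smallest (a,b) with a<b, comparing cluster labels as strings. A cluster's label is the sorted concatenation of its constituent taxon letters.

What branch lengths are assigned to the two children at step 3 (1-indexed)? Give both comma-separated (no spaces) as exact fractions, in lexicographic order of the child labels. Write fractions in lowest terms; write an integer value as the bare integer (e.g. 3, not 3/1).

41/16,67/16

step 1: merge (Q,Y) at d=3, Q=-112; branch lengths Q→-1, Y→4; new cluster QY
  updated: d(D,QY)=25/2, d(L,QY)=17, d(N,QY)=14, d(P,QY)=19/2
step 2: merge (D,QY) at d=25/2, Q=-64; branch lengths D→11/2, QY→7; new cluster DQY
  updated: d(DQY,L)=47/4, d(DQY,N)=27/4, d(DQY,P)=1
step 3: merge (DQY,N) at d=27/4, Q=-115/4; branch lengths DQY→41/16, N→67/16; new cluster DNQY
  updated: d(DNQY,L)=10, d(DNQY,P)=-19/8
step 4: merge (DNQY,L) at d=10, Q=-85/8; branch lengths DNQY→37/16, L→123/16; new cluster DLNQY
  updated: d(DLNQY,P)=-75/16
step 5: merge (DLNQY,P) at d=-75/16; branch lengths DLNQY→-75/32, P→-75/32; new cluster DLNPQY
final tree: ((((D:11/2,(Q:-1,Y:4):7):41/16,N:67/16):37/16,L:123/16):-75/32,P:-75/32)
total length: 441/16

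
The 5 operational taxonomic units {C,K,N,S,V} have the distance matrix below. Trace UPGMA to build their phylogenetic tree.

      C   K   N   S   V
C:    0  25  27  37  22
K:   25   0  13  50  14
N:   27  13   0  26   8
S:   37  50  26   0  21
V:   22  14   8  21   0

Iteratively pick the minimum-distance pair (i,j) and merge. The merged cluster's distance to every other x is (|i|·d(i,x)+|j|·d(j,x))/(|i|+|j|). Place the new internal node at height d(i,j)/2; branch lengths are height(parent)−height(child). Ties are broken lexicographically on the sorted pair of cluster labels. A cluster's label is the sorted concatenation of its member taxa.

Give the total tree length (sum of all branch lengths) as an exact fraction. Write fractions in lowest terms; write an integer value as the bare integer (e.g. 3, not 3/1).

679/12

1. join N+V (d=8) ⇒ NV; edges |N|=4, |V|=4
  updated: d(C,NV)=49/2, d(K,NV)=27/2, d(NV,S)=47/2
2. join K+NV (d=27/2) ⇒ KNV; edges |K|=27/4, |NV|=11/4
  updated: d(C,KNV)=74/3, d(KNV,S)=97/3
3. join C+KNV (d=74/3) ⇒ CKNV; edges |C|=37/3, |KNV|=67/12
  updated: d(CKNV,S)=67/2
4. join CKNV+S (d=67/2) ⇒ CKNSV; edges |CKNV|=53/12, |S|=67/4
final tree: ((C:37/3,(K:27/4,(N:4,V:4):11/4):67/12):53/12,S:67/4)
total length: 679/12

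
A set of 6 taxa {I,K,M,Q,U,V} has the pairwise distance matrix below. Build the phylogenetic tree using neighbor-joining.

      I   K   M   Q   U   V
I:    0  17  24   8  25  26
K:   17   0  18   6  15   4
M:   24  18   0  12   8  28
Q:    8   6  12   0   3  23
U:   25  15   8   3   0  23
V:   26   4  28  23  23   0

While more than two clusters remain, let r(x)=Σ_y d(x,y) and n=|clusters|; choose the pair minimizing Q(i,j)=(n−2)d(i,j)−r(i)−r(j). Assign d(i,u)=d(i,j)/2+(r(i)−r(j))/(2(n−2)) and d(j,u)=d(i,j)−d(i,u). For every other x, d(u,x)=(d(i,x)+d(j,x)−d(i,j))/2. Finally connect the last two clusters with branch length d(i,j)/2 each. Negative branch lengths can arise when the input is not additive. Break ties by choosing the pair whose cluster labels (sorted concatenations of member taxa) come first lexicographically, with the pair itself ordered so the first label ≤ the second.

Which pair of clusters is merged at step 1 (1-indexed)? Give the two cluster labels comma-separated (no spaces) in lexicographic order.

K,V

iteration 1: select K,V (d=4, Q=-148); attach at lengths (-7/2, 15/2); label the merged cluster KV
  updated: d(I,KV)=39/2, d(KV,M)=21, d(KV,Q)=25/2, d(KV,U)=17
iteration 2: select M,U (d=8, Q=-94); attach at lengths (6, 2); label the merged cluster MU
  updated: d(I,MU)=41/2, d(KV,MU)=15, d(MU,Q)=7/2
iteration 3: select I,KV (d=39/2, Q=-56); attach at lengths (10, 19/2); label the merged cluster IKV
  updated: d(IKV,MU)=8, d(IKV,Q)=1/2
iteration 4: select IKV,MU (d=8, Q=-12); attach at lengths (5/2, 11/2); label the merged cluster IKMUV
  updated: d(IKMUV,Q)=-2
iteration 5: select IKMUV,Q (d=-2); attach at lengths (-1, -1); label the merged cluster IKMQUV
final tree: (((I:10,(K:-7/2,V:15/2):19/2):5/2,(M:6,U:2):11/2):-1,Q:-1)
total length: 75/2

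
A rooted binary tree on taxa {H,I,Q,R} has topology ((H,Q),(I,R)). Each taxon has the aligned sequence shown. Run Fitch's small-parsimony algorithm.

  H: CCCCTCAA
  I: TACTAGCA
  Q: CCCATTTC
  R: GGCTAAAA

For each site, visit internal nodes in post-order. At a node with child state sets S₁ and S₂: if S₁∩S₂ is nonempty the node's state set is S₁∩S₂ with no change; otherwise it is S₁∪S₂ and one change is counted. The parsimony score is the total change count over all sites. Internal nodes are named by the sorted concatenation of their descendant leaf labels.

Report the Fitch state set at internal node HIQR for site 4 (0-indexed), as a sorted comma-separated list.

A,T

HQ@0: {C} ∩ {C} = {C} (intersection, +0)
IR@0: {T} ∪ {G} = {G,T} (union, +1)
HIQR@0: {C} ∪ {G,T} = {C,G,T} (union, +1)
HQ@1: {C} ∩ {C} = {C} (intersection, +0)
IR@1: {A} ∪ {G} = {A,G} (union, +1)
HIQR@1: {C} ∪ {A,G} = {A,C,G} (union, +1)
HQ@2: {C} ∩ {C} = {C} (intersection, +0)
IR@2: {C} ∩ {C} = {C} (intersection, +0)
HIQR@2: {C} ∩ {C} = {C} (intersection, +0)
HQ@3: {C} ∪ {A} = {A,C} (union, +1)
IR@3: {T} ∩ {T} = {T} (intersection, +0)
HIQR@3: {A,C} ∪ {T} = {A,C,T} (union, +1)
HQ@4: {T} ∩ {T} = {T} (intersection, +0)
IR@4: {A} ∩ {A} = {A} (intersection, +0)
HIQR@4: {T} ∪ {A} = {A,T} (union, +1)
HQ@5: {C} ∪ {T} = {C,T} (union, +1)
IR@5: {G} ∪ {A} = {A,G} (union, +1)
HIQR@5: {C,T} ∪ {A,G} = {A,C,G,T} (union, +1)
HQ@6: {A} ∪ {T} = {A,T} (union, +1)
IR@6: {C} ∪ {A} = {A,C} (union, +1)
HIQR@6: {A,T} ∩ {A,C} = {A} (intersection, +0)
HQ@7: {A} ∪ {C} = {A,C} (union, +1)
IR@7: {A} ∩ {A} = {A} (intersection, +0)
HIQR@7: {A,C} ∩ {A} = {A} (intersection, +0)
per-site changes: [2, 2, 0, 2, 1, 3, 2, 1]; total = 13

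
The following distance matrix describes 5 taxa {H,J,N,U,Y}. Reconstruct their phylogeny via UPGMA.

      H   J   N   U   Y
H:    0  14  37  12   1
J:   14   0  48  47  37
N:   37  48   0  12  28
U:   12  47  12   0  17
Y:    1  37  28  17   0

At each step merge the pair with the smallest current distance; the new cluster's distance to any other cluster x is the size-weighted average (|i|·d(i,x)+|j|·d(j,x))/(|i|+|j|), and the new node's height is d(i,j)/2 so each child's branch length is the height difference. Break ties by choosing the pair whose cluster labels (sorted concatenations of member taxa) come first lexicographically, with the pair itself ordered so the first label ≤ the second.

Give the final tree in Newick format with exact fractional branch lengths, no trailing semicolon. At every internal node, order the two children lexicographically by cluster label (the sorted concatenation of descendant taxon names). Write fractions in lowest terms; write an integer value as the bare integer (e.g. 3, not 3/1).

(((H:1/2,Y:1/2):45/4,(N:6,U:6):23/4):13/2,J:73/4)

step 1: merge (H,Y) at d=1; branch lengths H→1/2, Y→1/2; new cluster HY
  updated: d(HY,J)=51/2, d(HY,N)=65/2, d(HY,U)=29/2
step 2: merge (N,U) at d=12; branch lengths N→6, U→6; new cluster NU
  updated: d(HY,NU)=47/2, d(J,NU)=95/2
step 3: merge (HY,NU) at d=47/2; branch lengths HY→45/4, NU→23/4; new cluster HNUY
  updated: d(HNUY,J)=73/2
step 4: merge (HNUY,J) at d=73/2; branch lengths HNUY→13/2, J→73/4; new cluster HJNUY
final tree: (((H:1/2,Y:1/2):45/4,(N:6,U:6):23/4):13/2,J:73/4)
total length: 219/4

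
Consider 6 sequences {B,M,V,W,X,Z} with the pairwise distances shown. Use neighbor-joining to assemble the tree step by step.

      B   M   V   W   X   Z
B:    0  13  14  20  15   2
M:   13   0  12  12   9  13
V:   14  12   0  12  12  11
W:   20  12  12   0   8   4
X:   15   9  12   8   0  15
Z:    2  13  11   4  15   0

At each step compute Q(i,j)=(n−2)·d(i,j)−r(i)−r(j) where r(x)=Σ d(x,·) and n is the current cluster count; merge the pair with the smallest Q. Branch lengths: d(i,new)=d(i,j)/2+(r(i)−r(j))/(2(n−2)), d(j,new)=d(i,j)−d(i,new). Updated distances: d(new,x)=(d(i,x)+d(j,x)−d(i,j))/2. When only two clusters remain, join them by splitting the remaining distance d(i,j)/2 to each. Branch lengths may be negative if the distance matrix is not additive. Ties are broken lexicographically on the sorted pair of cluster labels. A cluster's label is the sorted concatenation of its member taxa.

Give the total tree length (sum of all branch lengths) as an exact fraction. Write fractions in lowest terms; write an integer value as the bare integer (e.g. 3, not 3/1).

233/8

iteration 1: select B,Z (d=2, Q=-101); attach at lengths (27/8, -11/8); label the merged cluster BZ
  updated: d(BZ,M)=12, d(BZ,V)=23/2, d(BZ,W)=11, d(BZ,X)=14
iteration 2: select W,X (d=8, Q=-62); attach at lengths (4, 4); label the merged cluster WX
  updated: d(BZ,WX)=17/2, d(M,WX)=13/2, d(V,WX)=8
iteration 3: select BZ,V (d=23/2, Q=-81/2); attach at lengths (47/8, 45/8); label the merged cluster BVZ
  updated: d(BVZ,M)=25/4, d(BVZ,WX)=5/2
iteration 4: select BVZ,M (d=25/4, Q=-61/4); attach at lengths (9/8, 41/8); label the merged cluster BMVZ
  updated: d(BMVZ,WX)=11/8
iteration 5: select BMVZ,WX (d=11/8); attach at lengths (11/16, 11/16); label the merged cluster BMVWXZ
final tree: ((((B:27/8,Z:-11/8):47/8,V:45/8):9/8,M:41/8):11/16,(W:4,X:4):11/16)
total length: 233/8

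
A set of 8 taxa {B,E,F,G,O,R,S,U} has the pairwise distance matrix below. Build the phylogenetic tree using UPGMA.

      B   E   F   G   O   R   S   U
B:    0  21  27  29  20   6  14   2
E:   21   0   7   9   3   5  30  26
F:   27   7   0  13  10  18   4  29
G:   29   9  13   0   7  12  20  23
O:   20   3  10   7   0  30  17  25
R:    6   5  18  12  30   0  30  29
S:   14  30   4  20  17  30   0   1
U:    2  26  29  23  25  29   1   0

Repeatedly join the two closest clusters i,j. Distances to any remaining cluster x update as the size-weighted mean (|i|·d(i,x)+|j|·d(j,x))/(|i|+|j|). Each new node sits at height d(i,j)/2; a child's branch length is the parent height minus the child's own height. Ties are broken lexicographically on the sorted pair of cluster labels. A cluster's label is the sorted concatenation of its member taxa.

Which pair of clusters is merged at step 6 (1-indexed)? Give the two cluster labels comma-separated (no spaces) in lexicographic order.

1. join S+U (d=1) ⇒ SU; edges |S|=1/2, |U|=1/2
  updated: d(B,SU)=8, d(E,SU)=28, d(F,SU)=33/2, d(G,SU)=43/2, d(O,SU)=21, d(R,SU)=59/2
2. join E+O (d=3) ⇒ EO; edges |E|=3/2, |O|=3/2
  updated: d(B,EO)=41/2, d(EO,F)=17/2, d(EO,G)=8, d(EO,R)=35/2, d(EO,SU)=49/2
3. join B+R (d=6) ⇒ BR; edges |B|=3, |R|=3
  updated: d(BR,EO)=19, d(BR,F)=45/2, d(BR,G)=41/2, d(BR,SU)=75/4
4. join EO+G (d=8) ⇒ EGO; edges |EO|=5/2, |G|=4
  updated: d(BR,EGO)=39/2, d(EGO,F)=10, d(EGO,SU)=47/2
5. join EGO+F (d=10) ⇒ EFGO; edges |EGO|=1, |F|=5
  updated: d(BR,EFGO)=81/4, d(EFGO,SU)=87/4
6. join BR+SU (d=75/4) ⇒ BRSU; edges |BR|=51/8, |SU|=71/8
  updated: d(BRSU,EFGO)=21
7. join BRSU+EFGO (d=21) ⇒ BEFGORSU; edges |BRSU|=9/8, |EFGO|=11/2
final tree: (((B:3,R:3):51/8,(S:1/2,U:1/2):71/8):9/8,(((E:3/2,O:3/2):5/2,G:4):1,F:5):11/2)
total length: 355/8

BR,SU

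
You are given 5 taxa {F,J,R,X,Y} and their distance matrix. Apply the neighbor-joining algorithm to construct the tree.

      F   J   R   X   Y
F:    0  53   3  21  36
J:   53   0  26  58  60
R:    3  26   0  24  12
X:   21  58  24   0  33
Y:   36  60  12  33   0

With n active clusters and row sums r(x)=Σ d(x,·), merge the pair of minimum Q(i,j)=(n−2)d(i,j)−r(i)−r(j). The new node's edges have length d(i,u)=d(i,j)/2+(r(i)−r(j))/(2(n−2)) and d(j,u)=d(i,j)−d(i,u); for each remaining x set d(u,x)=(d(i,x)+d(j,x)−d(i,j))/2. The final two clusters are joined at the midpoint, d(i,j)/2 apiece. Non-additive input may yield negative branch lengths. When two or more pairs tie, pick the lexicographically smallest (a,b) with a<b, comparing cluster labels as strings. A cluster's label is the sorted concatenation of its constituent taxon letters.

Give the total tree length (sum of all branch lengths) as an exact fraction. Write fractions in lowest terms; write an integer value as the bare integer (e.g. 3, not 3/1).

iteration 1: select F,X (d=21, Q=-186); attach at lengths (20/3, 43/3); label the merged cluster FX
  updated: d(FX,J)=45, d(FX,R)=3, d(FX,Y)=24
iteration 2: select FX,Y (d=24, Q=-120); attach at lengths (6, 18); label the merged cluster FXY
  updated: d(FXY,J)=81/2, d(FXY,R)=-9/2
iteration 3: select FXY,J (d=81/2, Q=-62); attach at lengths (5, 71/2); label the merged cluster FJXY
  updated: d(FJXY,R)=-19/2
iteration 4: select FJXY,R (d=-19/2); attach at lengths (-19/4, -19/4); label the merged cluster FJRXY
final tree: ((((F:20/3,X:43/3):6,Y:18):5,J:71/2):-19/4,R:-19/4)
total length: 76

76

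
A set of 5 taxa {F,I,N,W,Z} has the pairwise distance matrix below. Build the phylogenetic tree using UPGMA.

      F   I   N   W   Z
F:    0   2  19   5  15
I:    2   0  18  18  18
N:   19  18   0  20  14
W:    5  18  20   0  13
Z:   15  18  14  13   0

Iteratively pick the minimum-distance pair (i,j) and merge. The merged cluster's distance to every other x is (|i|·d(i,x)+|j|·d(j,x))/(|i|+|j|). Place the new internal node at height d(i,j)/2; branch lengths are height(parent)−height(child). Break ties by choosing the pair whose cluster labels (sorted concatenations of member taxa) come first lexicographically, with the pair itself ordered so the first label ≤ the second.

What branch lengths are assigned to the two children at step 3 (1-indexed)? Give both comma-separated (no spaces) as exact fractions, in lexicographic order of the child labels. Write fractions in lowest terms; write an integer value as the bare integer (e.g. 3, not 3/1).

7,7

step 1: merge (F,I) at d=2; branch lengths F→1, I→1; new cluster FI
  updated: d(FI,N)=37/2, d(FI,W)=23/2, d(FI,Z)=33/2
step 2: merge (FI,W) at d=23/2; branch lengths FI→19/4, W→23/4; new cluster FIW
  updated: d(FIW,N)=19, d(FIW,Z)=46/3
step 3: merge (N,Z) at d=14; branch lengths N→7, Z→7; new cluster NZ
  updated: d(FIW,NZ)=103/6
step 4: merge (FIW,NZ) at d=103/6; branch lengths FIW→17/6, NZ→19/12; new cluster FINWZ
final tree: (((F:1,I:1):19/4,W:23/4):17/6,(N:7,Z:7):19/12)
total length: 371/12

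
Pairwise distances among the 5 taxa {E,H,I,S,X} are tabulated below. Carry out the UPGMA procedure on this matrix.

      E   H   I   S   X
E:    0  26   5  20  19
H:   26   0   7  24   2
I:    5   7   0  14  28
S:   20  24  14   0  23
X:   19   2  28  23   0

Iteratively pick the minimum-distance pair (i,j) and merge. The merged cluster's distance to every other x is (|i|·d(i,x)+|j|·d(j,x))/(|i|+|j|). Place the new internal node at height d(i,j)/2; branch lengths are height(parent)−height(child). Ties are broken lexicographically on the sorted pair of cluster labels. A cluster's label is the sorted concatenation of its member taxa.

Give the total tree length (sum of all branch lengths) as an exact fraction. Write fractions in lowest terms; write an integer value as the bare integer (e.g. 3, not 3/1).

iteration 1: select H,X (d=2); attach at lengths (1, 1); label the merged cluster HX
  updated: d(E,HX)=45/2, d(HX,I)=35/2, d(HX,S)=47/2
iteration 2: select E,I (d=5); attach at lengths (5/2, 5/2); label the merged cluster EI
  updated: d(EI,HX)=20, d(EI,S)=17
iteration 3: select EI,S (d=17); attach at lengths (6, 17/2); label the merged cluster EIS
  updated: d(EIS,HX)=127/6
iteration 4: select EIS,HX (d=127/6); attach at lengths (25/12, 115/12); label the merged cluster EHISX
final tree: (((E:5/2,I:5/2):6,S:17/2):25/12,(H:1,X:1):115/12)
total length: 199/6

199/6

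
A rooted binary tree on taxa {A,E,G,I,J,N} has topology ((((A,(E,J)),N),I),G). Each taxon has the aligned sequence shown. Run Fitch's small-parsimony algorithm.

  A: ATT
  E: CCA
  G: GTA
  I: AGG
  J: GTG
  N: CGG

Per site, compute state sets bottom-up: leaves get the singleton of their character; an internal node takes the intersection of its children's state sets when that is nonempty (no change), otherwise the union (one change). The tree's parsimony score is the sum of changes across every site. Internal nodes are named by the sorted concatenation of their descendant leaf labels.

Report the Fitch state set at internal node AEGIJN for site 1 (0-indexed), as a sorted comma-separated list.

G,T

site 0, node EJ: E={C} ∪ J={G} → {C,G} (+1)
site 0, node AEJ: A={A} ∪ EJ={C,G} → {A,C,G} (+1)
site 0, node AEJN: AEJ={A,C,G} ∩ N={C} → {C} (+0)
site 0, node AEIJN: AEJN={C} ∪ I={A} → {A,C} (+1)
site 0, node AEGIJN: AEIJN={A,C} ∪ G={G} → {A,C,G} (+1)
site 1, node EJ: E={C} ∪ J={T} → {C,T} (+1)
site 1, node AEJ: A={T} ∩ EJ={C,T} → {T} (+0)
site 1, node AEJN: AEJ={T} ∪ N={G} → {G,T} (+1)
site 1, node AEIJN: AEJN={G,T} ∩ I={G} → {G} (+0)
site 1, node AEGIJN: AEIJN={G} ∪ G={T} → {G,T} (+1)
site 2, node EJ: E={A} ∪ J={G} → {A,G} (+1)
site 2, node AEJ: A={T} ∪ EJ={A,G} → {A,G,T} (+1)
site 2, node AEJN: AEJ={A,G,T} ∩ N={G} → {G} (+0)
site 2, node AEIJN: AEJN={G} ∩ I={G} → {G} (+0)
site 2, node AEGIJN: AEIJN={G} ∪ G={A} → {A,G} (+1)
per-site changes: [4, 3, 3]; total = 10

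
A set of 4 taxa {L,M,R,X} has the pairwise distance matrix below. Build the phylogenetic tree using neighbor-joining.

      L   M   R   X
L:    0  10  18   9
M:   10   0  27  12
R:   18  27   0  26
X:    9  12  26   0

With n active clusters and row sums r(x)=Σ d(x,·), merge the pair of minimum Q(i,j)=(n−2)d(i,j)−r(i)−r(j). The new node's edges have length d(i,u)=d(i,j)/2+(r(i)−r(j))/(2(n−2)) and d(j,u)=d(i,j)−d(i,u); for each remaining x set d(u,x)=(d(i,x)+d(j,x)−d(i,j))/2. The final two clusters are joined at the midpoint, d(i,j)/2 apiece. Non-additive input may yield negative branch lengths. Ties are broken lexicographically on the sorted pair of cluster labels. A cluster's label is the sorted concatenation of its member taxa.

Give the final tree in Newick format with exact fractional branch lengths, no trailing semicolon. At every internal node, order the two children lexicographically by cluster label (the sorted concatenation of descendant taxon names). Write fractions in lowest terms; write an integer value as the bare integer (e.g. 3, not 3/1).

step 1: merge (L,R) at d=18, Q=-72; branch lengths L→1/2, R→35/2; new cluster LR
  updated: d(LR,M)=19/2, d(LR,X)=17/2
step 2: merge (LR,M) at d=19/2, Q=-30; branch lengths LR→3, M→13/2; new cluster LMR
  updated: d(LMR,X)=11/2
step 3: merge (LMR,X) at d=11/2; branch lengths LMR→11/4, X→11/4; new cluster LMRX
final tree: (((L:1/2,R:35/2):3,M:13/2):11/4,X:11/4)
total length: 33

(((L:1/2,R:35/2):3,M:13/2):11/4,X:11/4)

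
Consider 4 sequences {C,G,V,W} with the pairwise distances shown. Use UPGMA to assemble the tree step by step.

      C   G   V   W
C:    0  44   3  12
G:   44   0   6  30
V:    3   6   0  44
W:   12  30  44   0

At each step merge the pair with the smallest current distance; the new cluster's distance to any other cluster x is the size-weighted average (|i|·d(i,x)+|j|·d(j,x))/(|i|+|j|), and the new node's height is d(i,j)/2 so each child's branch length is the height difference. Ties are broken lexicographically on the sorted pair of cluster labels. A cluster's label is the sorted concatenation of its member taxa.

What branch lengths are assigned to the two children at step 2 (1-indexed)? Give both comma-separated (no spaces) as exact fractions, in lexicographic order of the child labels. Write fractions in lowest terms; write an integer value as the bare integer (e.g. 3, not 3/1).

step 1: merge (C,V) at d=3; branch lengths C→3/2, V→3/2; new cluster CV
  updated: d(CV,G)=25, d(CV,W)=28
step 2: merge (CV,G) at d=25; branch lengths CV→11, G→25/2; new cluster CGV
  updated: d(CGV,W)=86/3
step 3: merge (CGV,W) at d=86/3; branch lengths CGV→11/6, W→43/3; new cluster CGVW
final tree: (((C:3/2,V:3/2):11,G:25/2):11/6,W:43/3)
total length: 128/3

11,25/2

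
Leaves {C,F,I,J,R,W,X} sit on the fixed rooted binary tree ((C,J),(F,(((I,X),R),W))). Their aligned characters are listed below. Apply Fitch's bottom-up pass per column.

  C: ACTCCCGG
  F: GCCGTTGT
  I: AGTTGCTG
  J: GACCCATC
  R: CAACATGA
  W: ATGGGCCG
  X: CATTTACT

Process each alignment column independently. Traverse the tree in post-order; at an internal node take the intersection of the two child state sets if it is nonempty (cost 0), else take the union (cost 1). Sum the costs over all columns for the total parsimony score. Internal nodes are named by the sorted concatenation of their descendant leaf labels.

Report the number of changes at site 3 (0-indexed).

site 0, node CJ: C={A} ∪ J={G} → {A,G} (+1)
site 0, node IX: I={A} ∪ X={C} → {A,C} (+1)
site 0, node IRX: IX={A,C} ∩ R={C} → {C} (+0)
site 0, node IRWX: IRX={C} ∪ W={A} → {A,C} (+1)
site 0, node FIRWX: F={G} ∪ IRWX={A,C} → {A,C,G} (+1)
site 0, node CFIJRWX: CJ={A,G} ∩ FIRWX={A,C,G} → {A,G} (+0)
site 1, node CJ: C={C} ∪ J={A} → {A,C} (+1)
site 1, node IX: I={G} ∪ X={A} → {A,G} (+1)
site 1, node IRX: IX={A,G} ∩ R={A} → {A} (+0)
site 1, node IRWX: IRX={A} ∪ W={T} → {A,T} (+1)
site 1, node FIRWX: F={C} ∪ IRWX={A,T} → {A,C,T} (+1)
site 1, node CFIJRWX: CJ={A,C} ∩ FIRWX={A,C,T} → {A,C} (+0)
site 2, node CJ: C={T} ∪ J={C} → {C,T} (+1)
site 2, node IX: I={T} ∩ X={T} → {T} (+0)
site 2, node IRX: IX={T} ∪ R={A} → {A,T} (+1)
site 2, node IRWX: IRX={A,T} ∪ W={G} → {A,G,T} (+1)
site 2, node FIRWX: F={C} ∪ IRWX={A,G,T} → {A,C,G,T} (+1)
site 2, node CFIJRWX: CJ={C,T} ∩ FIRWX={A,C,G,T} → {C,T} (+0)
site 3, node CJ: C={C} ∩ J={C} → {C} (+0)
site 3, node IX: I={T} ∩ X={T} → {T} (+0)
site 3, node IRX: IX={T} ∪ R={C} → {C,T} (+1)
site 3, node IRWX: IRX={C,T} ∪ W={G} → {C,G,T} (+1)
site 3, node FIRWX: F={G} ∩ IRWX={C,G,T} → {G} (+0)
site 3, node CFIJRWX: CJ={C} ∪ FIRWX={G} → {C,G} (+1)
site 4, node CJ: C={C} ∩ J={C} → {C} (+0)
site 4, node IX: I={G} ∪ X={T} → {G,T} (+1)
site 4, node IRX: IX={G,T} ∪ R={A} → {A,G,T} (+1)
site 4, node IRWX: IRX={A,G,T} ∩ W={G} → {G} (+0)
site 4, node FIRWX: F={T} ∪ IRWX={G} → {G,T} (+1)
site 4, node CFIJRWX: CJ={C} ∪ FIRWX={G,T} → {C,G,T} (+1)
site 5, node CJ: C={C} ∪ J={A} → {A,C} (+1)
site 5, node IX: I={C} ∪ X={A} → {A,C} (+1)
site 5, node IRX: IX={A,C} ∪ R={T} → {A,C,T} (+1)
site 5, node IRWX: IRX={A,C,T} ∩ W={C} → {C} (+0)
site 5, node FIRWX: F={T} ∪ IRWX={C} → {C,T} (+1)
site 5, node CFIJRWX: CJ={A,C} ∩ FIRWX={C,T} → {C} (+0)
site 6, node CJ: C={G} ∪ J={T} → {G,T} (+1)
site 6, node IX: I={T} ∪ X={C} → {C,T} (+1)
site 6, node IRX: IX={C,T} ∪ R={G} → {C,G,T} (+1)
site 6, node IRWX: IRX={C,G,T} ∩ W={C} → {C} (+0)
site 6, node FIRWX: F={G} ∪ IRWX={C} → {C,G} (+1)
site 6, node CFIJRWX: CJ={G,T} ∩ FIRWX={C,G} → {G} (+0)
site 7, node CJ: C={G} ∪ J={C} → {C,G} (+1)
site 7, node IX: I={G} ∪ X={T} → {G,T} (+1)
site 7, node IRX: IX={G,T} ∪ R={A} → {A,G,T} (+1)
site 7, node IRWX: IRX={A,G,T} ∩ W={G} → {G} (+0)
site 7, node FIRWX: F={T} ∪ IRWX={G} → {G,T} (+1)
site 7, node CFIJRWX: CJ={C,G} ∩ FIRWX={G,T} → {G} (+0)
per-site changes: [4, 4, 4, 3, 4, 4, 4, 4]; total = 31

3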